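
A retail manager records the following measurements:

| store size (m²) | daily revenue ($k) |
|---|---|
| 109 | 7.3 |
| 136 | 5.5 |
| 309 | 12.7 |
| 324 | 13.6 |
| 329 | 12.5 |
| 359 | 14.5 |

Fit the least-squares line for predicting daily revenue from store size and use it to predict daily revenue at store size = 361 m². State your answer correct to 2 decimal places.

14.29

n = 6, Σx = 1566, Σy = 66.1, Σxy = 19192.4, Σx² = 467956
Sxx = Σx² − (Σx)²/n = 467956 − 408726 = 59230
Sxy = Σxy − (Σx)(Σy)/n = 19192.4 − 17252.1 = 1940.3
b = Sxy/Sxx = 1940.3/59230 = 0.032759
a = ȳ − b·x̄ = 11.016667 − 0.032759·261 = 2.466636
ŷ(361) = a + b·361 = 2.466636 + 0.032759·361 = 14.292540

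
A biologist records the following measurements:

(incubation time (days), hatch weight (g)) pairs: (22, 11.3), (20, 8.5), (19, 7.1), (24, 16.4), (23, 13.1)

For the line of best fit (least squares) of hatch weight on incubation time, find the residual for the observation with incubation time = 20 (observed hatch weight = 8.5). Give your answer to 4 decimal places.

n = 5, Σx = 108, Σy = 56.4, Σxy = 1248.4, Σx² = 2350
Sxx = Σx² − (Σx)²/n = 2350 − 2332.8 = 17.2
Sxy = Σxy − (Σx)(Σy)/n = 1248.4 − 1218.24 = 30.16
b = Sxy/Sxx = 30.16/17.2 = 1.753488
a = ȳ − b·x̄ = 11.28 − 1.753488·21.6 = -26.595349
ŷ(20) = -26.595349 + 1.753488·20 = 8.474419
residual = y − ŷ = 8.5 − 8.474419 = 0.025581

0.0256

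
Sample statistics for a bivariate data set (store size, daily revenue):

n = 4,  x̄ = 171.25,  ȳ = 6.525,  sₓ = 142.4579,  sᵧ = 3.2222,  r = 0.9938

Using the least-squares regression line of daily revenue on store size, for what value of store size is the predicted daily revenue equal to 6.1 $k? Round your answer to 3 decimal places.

b = r · sᵧ/sₓ = 0.9938 · 3.2222/142.4579 = 0.022478
a = ȳ − b·x̄ = 6.525 − 0.022478·171.25 = 2.675578
Set a + b·x = 6.1: x = (6.1 − 2.675578) / 0.022478 = 152.342941

152.343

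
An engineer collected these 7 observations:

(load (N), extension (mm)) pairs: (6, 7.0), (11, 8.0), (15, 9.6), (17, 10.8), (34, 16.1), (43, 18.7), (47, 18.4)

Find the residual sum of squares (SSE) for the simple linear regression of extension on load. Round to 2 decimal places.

n = 7, Σx = 173, Σy = 88.6, Σxy = 2673.9, Σx² = 5885, Σy² = 1269.26
Sxx = Σx² − (Σx)²/n = 5885 − 4275.571429 = 1609.428571
Sxy = Σxy − (Σx)(Σy)/n = 2673.9 − 2189.685714 = 484.214286
Syy = Σy² − (Σy)²/n = 1269.26 − 1121.422857 = 147.837143
b = Sxy/Sxx = 484.214286/1609.428571 = 0.300861
SSE = Syy − b·Sxy = 147.837143 − 0.300861·484.214286 = 2.155950

2.16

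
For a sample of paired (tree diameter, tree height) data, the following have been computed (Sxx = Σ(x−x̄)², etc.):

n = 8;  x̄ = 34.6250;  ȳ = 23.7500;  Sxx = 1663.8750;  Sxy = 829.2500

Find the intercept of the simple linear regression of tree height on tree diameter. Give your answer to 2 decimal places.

b = Sxy/Sxx = 829.25/1663.875 = 0.498385
a = ȳ − b·x̄ = 23.75 − 0.498385·34.625 = 6.493426

6.49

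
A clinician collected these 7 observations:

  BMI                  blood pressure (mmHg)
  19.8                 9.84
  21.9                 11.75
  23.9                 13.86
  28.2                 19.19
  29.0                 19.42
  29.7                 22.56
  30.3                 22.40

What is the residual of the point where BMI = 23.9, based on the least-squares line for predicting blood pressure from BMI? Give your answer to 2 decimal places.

n = 7, Σx = 182.8, Σy = 119.02, Σxy = 3236.501, Σx² = 4879.28
Sxx = Σx² − (Σx)²/n = 4879.28 − 4773.691429 = 105.588571
Sxy = Σxy − (Σx)(Σy)/n = 3236.501 − 3108.122286 = 128.378714
b = Sxy/Sxx = 128.378714/105.588571 = 1.215839
a = ȳ − b·x̄ = 17.002857 − 1.215839·26.114286 = -14.747913
ŷ(23.9) = -14.747913 + 1.215839·23.9 = 14.310642
residual = y − ŷ = 13.86 − 14.310642 = -0.450642

-0.45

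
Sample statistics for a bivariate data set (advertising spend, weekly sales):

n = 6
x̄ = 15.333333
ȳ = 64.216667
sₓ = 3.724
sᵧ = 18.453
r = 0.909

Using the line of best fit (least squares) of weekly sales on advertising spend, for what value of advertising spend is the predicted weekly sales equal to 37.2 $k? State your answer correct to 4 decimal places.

9.3353

b = r · sᵧ/sₓ = 0.909 · 18.453/3.724 = 4.504237
a = ȳ − b·x̄ = 64.216667 − 4.504237·15.333333 = -4.848292
Set a + b·x = 37.2: x = (37.2 − (-4.848292)) / 4.504237 = 9.335276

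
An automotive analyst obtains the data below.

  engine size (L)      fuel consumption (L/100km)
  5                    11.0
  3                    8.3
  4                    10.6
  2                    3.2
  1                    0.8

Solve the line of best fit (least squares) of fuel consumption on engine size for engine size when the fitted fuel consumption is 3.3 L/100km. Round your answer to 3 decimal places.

1.748

n = 5, Σx = 15, Σy = 33.9, Σxy = 129.5, Σx² = 55
Sxx = Σx² − (Σx)²/n = 55 − 45 = 10
Sxy = Σxy − (Σx)(Σy)/n = 129.5 − 101.7 = 27.8
b = Sxy/Sxx = 27.8/10 = 2.78
a = ȳ − b·x̄ = 6.78 − 2.78·3 = -1.56
Set a + b·x = 3.3: x = (3.3 − (-1.56)) / 2.78 = 1.748201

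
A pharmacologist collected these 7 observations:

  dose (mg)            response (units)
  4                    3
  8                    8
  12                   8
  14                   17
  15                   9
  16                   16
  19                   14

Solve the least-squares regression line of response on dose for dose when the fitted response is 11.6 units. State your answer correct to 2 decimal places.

13.68

n = 7, Σx = 88, Σy = 75, Σxy = 1067, Σx² = 1262
Sxx = Σx² − (Σx)²/n = 1262 − 1106.285714 = 155.714286
Sxy = Σxy − (Σx)(Σy)/n = 1067 − 942.857143 = 124.142857
b = Sxy/Sxx = 124.142857/155.714286 = 0.797248
a = ȳ − b·x̄ = 10.714286 − 0.797248·12.571429 = 0.691743
Set a + b·x = 11.6: x = (11.6 − 0.691743) / 0.797248 = 13.682394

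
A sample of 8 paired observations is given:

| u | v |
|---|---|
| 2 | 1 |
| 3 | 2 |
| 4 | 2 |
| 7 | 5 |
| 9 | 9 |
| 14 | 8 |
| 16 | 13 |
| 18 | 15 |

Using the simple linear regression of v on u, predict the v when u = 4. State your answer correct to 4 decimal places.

n = 8, Σx = 73, Σy = 55, Σxy = 722, Σx² = 935
Sxx = Σx² − (Σx)²/n = 935 − 666.125 = 268.875
Sxy = Σxy − (Σx)(Σy)/n = 722 − 501.875 = 220.125
b = Sxy/Sxx = 220.125/268.875 = 0.818689
a = ȳ − b·x̄ = 6.875 − 0.818689·9.125 = -0.595537
ŷ(4) = a + b·4 = -0.595537 + 0.818689·4 = 2.679219

2.6792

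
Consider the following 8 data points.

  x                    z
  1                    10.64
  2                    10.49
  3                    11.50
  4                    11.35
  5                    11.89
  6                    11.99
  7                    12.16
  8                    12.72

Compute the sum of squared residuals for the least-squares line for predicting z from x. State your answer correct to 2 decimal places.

n = 8, Σx = 36, Σy = 92.74, Σxy = 429.79, Σx² = 204, Σy² = 1079.1184
Sxx = Σx² − (Σx)²/n = 204 − 162 = 42
Sxy = Σxy − (Σx)(Σy)/n = 429.79 − 417.33 = 12.46
Syy = Σy² − (Σy)²/n = 1079.1184 − 1075.08845 = 4.02995
b = Sxy/Sxx = 12.46/42 = 0.296667
SSE = Syy − b·Sxy = 4.02995 − 0.296667·12.46 = 0.333483

0.33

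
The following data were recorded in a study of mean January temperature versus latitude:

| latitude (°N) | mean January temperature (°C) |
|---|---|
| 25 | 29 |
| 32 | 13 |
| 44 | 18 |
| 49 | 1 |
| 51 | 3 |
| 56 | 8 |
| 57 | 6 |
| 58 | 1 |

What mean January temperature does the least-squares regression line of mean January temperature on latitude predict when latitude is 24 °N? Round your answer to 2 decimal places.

24.84

n = 8, Σx = 372, Σy = 79, Σxy = 2983, Σx² = 18336
Sxx = Σx² − (Σx)²/n = 18336 − 17298 = 1038
Sxy = Σxy − (Σx)(Σy)/n = 2983 − 3673.5 = -690.5
b = Sxy/Sxx = -690.5/1038 = -0.665222
a = ȳ − b·x̄ = 9.875 − (-0.665222)·46.5 = 40.807803
ŷ(24) = a + b·24 = 40.807803 + (-0.665222)·24 = 24.842486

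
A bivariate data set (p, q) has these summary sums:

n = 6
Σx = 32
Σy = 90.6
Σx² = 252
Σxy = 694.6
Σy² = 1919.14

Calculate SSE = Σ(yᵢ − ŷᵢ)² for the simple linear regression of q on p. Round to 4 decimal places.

1.6133

Sxx = Σx² − (Σx)²/n = 252 − 170.666667 = 81.333333
Sxy = Σxy − (Σx)(Σy)/n = 694.6 − 483.2 = 211.4
Syy = Σy² − (Σy)²/n = 1919.14 − 1368.06 = 551.08
b = Sxy/Sxx = 211.4/81.333333 = 2.599180
SSE = Syy − b·Sxy = 551.08 − 2.599180·211.4 = 1.613279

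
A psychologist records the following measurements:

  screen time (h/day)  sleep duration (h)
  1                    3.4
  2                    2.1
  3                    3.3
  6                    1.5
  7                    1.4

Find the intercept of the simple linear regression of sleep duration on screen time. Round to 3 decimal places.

n = 5, Σx = 19, Σy = 11.7, Σxy = 36.3, Σx² = 99
Sxx = Σx² − (Σx)²/n = 99 − 72.2 = 26.8
Sxy = Σxy − (Σx)(Σy)/n = 36.3 − 44.46 = -8.16
b = Sxy/Sxx = -8.16/26.8 = -0.304478
a = ȳ − b·x̄ = 2.34 − (-0.304478)·3.8 = 3.497015

3.497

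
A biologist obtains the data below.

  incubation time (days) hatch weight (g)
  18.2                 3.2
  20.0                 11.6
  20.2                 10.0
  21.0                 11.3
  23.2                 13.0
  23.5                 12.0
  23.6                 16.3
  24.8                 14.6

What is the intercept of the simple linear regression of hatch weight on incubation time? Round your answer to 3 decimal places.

-20.272

n = 8, Σx = 174.5, Σy = 92, Σxy = 2059.9, Σx² = 3842.77
Sxx = Σx² − (Σx)²/n = 3842.77 − 3806.28125 = 36.48875
Sxy = Σxy − (Σx)(Σy)/n = 2059.9 − 2006.75 = 53.15
b = Sxy/Sxx = 53.15/36.48875 = 1.456613
a = ȳ − b·x̄ = 11.5 − 1.456613·21.8125 = -20.272378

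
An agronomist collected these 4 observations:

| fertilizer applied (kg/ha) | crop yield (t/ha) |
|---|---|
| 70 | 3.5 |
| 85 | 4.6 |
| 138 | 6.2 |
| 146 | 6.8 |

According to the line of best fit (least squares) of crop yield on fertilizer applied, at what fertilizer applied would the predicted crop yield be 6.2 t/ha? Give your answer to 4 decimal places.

133.3569

n = 4, Σx = 439, Σy = 21.1, Σxy = 2484.4, Σx² = 52485
Sxx = Σx² − (Σx)²/n = 52485 − 48180.25 = 4304.75
Sxy = Σxy − (Σx)(Σy)/n = 2484.4 − 2315.725 = 168.675
b = Sxy/Sxx = 168.675/4304.75 = 0.039183
a = ȳ − b·x̄ = 5.275 − 0.039183·109.75 = 0.974615
Set a + b·x = 6.2: x = (6.2 − 0.974615) / 0.039183 = 133.356899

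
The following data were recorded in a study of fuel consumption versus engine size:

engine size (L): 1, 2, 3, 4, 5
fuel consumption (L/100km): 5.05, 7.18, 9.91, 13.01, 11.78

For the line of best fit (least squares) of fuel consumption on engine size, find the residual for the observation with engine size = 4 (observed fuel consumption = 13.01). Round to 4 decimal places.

n = 5, Σx = 15, Σy = 46.93, Σxy = 160.08, Σx² = 55
Sxx = Σx² − (Σx)²/n = 55 − 45 = 10
Sxy = Σxy − (Σx)(Σy)/n = 160.08 − 140.79 = 19.29
b = Sxy/Sxx = 19.29/10 = 1.929
a = ȳ − b·x̄ = 9.386 − 1.929·3 = 3.599
ŷ(4) = 3.599 + 1.929·4 = 11.315
residual = y − ŷ = 13.01 − 11.315 = 1.695

1.6950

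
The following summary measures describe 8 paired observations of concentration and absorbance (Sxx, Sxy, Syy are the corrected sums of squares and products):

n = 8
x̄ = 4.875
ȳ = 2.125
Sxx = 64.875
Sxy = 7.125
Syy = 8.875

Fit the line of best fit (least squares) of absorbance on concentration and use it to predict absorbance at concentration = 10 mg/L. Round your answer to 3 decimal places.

2.688

b = Sxy/Sxx = 7.125/64.875 = 0.109827
a = ȳ − b·x̄ = 2.125 − 0.109827·4.875 = 1.589595
ŷ(10) = a + b·10 = 1.589595 + 0.109827·10 = 2.687861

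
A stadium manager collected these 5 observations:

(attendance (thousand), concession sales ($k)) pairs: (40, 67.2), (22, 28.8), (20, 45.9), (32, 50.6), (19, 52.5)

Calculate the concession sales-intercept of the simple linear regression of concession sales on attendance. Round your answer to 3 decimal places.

21.749

n = 5, Σx = 133, Σy = 245, Σxy = 6856.3, Σx² = 3869
Sxx = Σx² − (Σx)²/n = 3869 − 3537.8 = 331.2
Sxy = Σxy − (Σx)(Σy)/n = 6856.3 − 6517 = 339.3
b = Sxy/Sxx = 339.3/331.2 = 1.024457
a = ȳ − b·x̄ = 49 − 1.024457·26.6 = 21.749457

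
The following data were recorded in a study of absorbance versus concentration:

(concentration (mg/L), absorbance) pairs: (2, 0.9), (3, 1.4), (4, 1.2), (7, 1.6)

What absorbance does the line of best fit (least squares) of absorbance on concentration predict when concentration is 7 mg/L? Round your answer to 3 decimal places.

n = 4, Σx = 16, Σy = 5.1, Σxy = 22, Σx² = 78
Sxx = Σx² − (Σx)²/n = 78 − 64 = 14
Sxy = Σxy − (Σx)(Σy)/n = 22 − 20.4 = 1.6
b = Sxy/Sxx = 1.6/14 = 0.114286
a = ȳ − b·x̄ = 1.275 − 0.114286·4 = 0.817857
ŷ(7) = a + b·7 = 0.817857 + 0.114286·7 = 1.617857

1.618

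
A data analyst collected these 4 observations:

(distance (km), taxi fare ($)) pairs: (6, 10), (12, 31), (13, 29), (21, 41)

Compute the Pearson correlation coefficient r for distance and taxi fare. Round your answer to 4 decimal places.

n = 4, Σx = 52, Σy = 111, Σxy = 1670, Σx² = 790, Σy² = 3583
Sxx = Σx² − (Σx)²/n = 790 − 676 = 114
Sxy = Σxy − (Σx)(Σy)/n = 1670 − 1443 = 227
Syy = Σy² − (Σy)²/n = 3583 − 3080.25 = 502.75
r = Sxy/√(Sxx·Syy) = 227/√(57313.5) = 227/239.402381 = 0.948194

0.9482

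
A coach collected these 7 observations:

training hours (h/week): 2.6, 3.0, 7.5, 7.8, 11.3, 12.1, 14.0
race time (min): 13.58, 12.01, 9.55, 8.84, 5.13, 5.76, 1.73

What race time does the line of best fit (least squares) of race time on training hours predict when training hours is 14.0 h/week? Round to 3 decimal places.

2.888

n = 7, Σx = 58.3, Σy = 56.6, Σxy = 363.8, Σx² = 602.95
Sxx = Σx² − (Σx)²/n = 602.95 − 485.555714 = 117.394286
Sxy = Σxy − (Σx)(Σy)/n = 363.8 − 471.397143 = -107.597143
b = Sxy/Sxx = -107.597143/117.394286 = -0.916545
a = ȳ − b·x̄ = 8.085714 − (-0.916545)·8.328571 = 15.719225
ŷ(14.0) = a + b·14.0 = 15.719225 + (-0.916545)·14 = 2.887595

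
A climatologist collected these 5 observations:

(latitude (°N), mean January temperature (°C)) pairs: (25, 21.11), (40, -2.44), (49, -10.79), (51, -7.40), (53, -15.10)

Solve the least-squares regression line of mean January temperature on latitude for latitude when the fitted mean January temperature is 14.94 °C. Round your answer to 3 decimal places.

n = 5, Σx = 218, Σy = -14.62, Σxy = -1276.26, Σx² = 10036
Sxx = Σx² − (Σx)²/n = 10036 − 9504.8 = 531.2
Sxy = Σxy − (Σx)(Σy)/n = -1276.26 − (-637.432) = -638.828
b = Sxy/Sxx = -638.828/531.2 = -1.202613
a = ȳ − b·x̄ = -2.924 − (-1.202613)·43.6 = 49.509925
Set a + b·x = 14.94: x = (14.94 − 49.509925) / (-1.202613) = 28.745678

28.746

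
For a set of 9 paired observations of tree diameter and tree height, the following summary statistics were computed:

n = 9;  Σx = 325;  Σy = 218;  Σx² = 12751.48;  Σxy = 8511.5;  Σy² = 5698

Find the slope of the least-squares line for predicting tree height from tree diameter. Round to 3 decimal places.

0.630

Sxx = Σx² − (Σx)²/n = 12751.48 − 11736.111111 = 1015.368889
Sxy = Σxy − (Σx)(Σy)/n = 8511.5 − 7872.222222 = 639.277778
b = Sxy/Sxx = 639.277778/1015.368889 = 0.629602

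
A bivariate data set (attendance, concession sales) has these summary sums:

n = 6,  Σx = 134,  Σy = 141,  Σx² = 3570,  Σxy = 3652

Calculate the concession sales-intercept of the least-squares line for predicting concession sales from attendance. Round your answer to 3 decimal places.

Sxx = Σx² − (Σx)²/n = 3570 − 2992.666667 = 577.333333
Sxy = Σxy − (Σx)(Σy)/n = 3652 − 3149 = 503
b = Sxy/Sxx = 503/577.333333 = 0.871247
a = ȳ − b·x̄ = 23.5 − 0.871247·22.333333 = 4.042148

4.042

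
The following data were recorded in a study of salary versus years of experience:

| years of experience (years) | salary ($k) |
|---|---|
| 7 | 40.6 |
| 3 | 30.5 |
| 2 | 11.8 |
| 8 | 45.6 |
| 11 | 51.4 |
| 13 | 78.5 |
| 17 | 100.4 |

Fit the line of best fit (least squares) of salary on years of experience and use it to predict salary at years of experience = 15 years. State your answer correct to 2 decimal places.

84.97

n = 7, Σx = 61, Σy = 358.8, Σxy = 4056.8, Σx² = 705
Sxx = Σx² − (Σx)²/n = 705 − 531.571429 = 173.428571
Sxy = Σxy − (Σx)(Σy)/n = 4056.8 − 3126.685714 = 930.114286
b = Sxy/Sxx = 930.114286/173.428571 = 5.363097
a = ȳ − b·x̄ = 51.257143 − 5.363097·8.714286 = 4.521582
ŷ(15) = a + b·15 = 4.521582 + 5.363097·15 = 84.968040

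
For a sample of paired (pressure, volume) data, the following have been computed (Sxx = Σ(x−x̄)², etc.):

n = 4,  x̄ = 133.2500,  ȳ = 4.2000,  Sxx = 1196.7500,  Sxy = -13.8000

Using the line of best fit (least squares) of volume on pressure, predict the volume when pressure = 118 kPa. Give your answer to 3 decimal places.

4.376

b = Sxy/Sxx = -13.8/1196.75 = -0.011531
a = ȳ − b·x̄ = 4.2 − (-0.011531)·133.25 = 5.736536
ŷ(118) = a + b·118 = 5.736536 + (-0.011531)·118 = 4.375851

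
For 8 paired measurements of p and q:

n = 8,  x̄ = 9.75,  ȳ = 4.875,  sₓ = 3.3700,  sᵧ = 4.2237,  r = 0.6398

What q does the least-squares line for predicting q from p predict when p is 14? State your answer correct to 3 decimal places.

8.283

b = r · sᵧ/sₓ = 0.6398 · 4.2237/3.37 = 0.801876
a = ȳ − b·x̄ = 4.875 − 0.801876·9.75 = -2.943294
ŷ(14) = a + b·14 = -2.943294 + 0.801876·14 = 8.282974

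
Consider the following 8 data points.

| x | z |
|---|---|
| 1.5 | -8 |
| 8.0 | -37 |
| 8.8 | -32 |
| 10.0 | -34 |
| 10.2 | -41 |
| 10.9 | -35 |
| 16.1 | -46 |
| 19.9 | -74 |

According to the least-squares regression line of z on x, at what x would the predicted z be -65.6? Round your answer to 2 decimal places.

n = 8, Σx = 85.4, Σy = -307, Σxy = -3942.5, Σx² = 1121.76
Sxx = Σx² − (Σx)²/n = 1121.76 − 911.645 = 210.115
Sxy = Σxy − (Σx)(Σy)/n = -3942.5 − (-3277.225) = -665.275
b = Sxy/Sxx = -665.275/210.115 = -3.166242
a = ȳ − b·x̄ = -38.375 − (-3.166242)·10.675 = -4.575363
Set a + b·x = -65.6: x = (-65.6 − (-4.575363)) / (-3.166242) = 19.273521

19.27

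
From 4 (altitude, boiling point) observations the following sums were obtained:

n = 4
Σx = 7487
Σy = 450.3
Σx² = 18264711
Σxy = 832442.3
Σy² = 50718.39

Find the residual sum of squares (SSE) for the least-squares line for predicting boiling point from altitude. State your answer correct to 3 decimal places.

0.391

Sxx = Σx² − (Σx)²/n = 18264711 − 14013792.25 = 4250918.75
Sxy = Σxy − (Σx)(Σy)/n = 832442.3 − 842849.025 = -10406.725
Syy = Σy² − (Σy)²/n = 50718.39 − 50692.5225 = 25.8675
b = Sxy/Sxx = -10406.725/4250918.75 = -0.002448
SSE = Syy − b·Sxy = 25.8675 − (-0.002448)·(-10406.725) = 0.390672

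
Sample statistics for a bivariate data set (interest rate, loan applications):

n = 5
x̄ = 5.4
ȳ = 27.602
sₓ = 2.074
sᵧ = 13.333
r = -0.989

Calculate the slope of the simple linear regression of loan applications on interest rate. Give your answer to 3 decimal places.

-6.358

b = r · sᵧ/sₓ = -0.989 · 13.333/2.074 = -6.357925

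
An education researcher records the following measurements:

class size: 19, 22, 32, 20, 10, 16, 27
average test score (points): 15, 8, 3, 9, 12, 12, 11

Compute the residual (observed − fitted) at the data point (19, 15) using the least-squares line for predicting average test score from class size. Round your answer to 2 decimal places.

4.31

n = 7, Σx = 146, Σy = 70, Σxy = 1346, Σx² = 3354
Sxx = Σx² − (Σx)²/n = 3354 − 3045.142857 = 308.857143
Sxy = Σxy − (Σx)(Σy)/n = 1346 − 1460 = -114
b = Sxy/Sxx = -114/308.857143 = -0.369103
a = ȳ − b·x̄ = 10 − (-0.369103)·20.857143 = 17.698427
ŷ(19) = 17.698427 + (-0.369103)·19 = 10.685476
residual = y − ŷ = 15 − 10.685476 = 4.314524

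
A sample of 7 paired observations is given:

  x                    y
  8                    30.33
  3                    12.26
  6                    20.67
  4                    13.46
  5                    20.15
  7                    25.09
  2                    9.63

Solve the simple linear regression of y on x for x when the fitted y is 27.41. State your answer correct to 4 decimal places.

7.5389

n = 7, Σx = 35, Σy = 131.59, Σxy = 752.92, Σx² = 203
Sxx = Σx² − (Σx)²/n = 203 − 175 = 28
Sxy = Σxy − (Σx)(Σy)/n = 752.92 − 657.95 = 94.97
b = Sxy/Sxx = 94.97/28 = 3.391786
a = ȳ − b·x̄ = 18.798571 − 3.391786·5 = 1.839643
Set a + b·x = 27.41: x = (27.41 − 1.839643) / 3.391786 = 7.538907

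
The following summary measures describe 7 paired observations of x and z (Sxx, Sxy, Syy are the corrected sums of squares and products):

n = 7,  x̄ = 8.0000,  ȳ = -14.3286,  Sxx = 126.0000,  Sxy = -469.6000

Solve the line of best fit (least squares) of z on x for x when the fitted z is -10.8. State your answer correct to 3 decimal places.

b = Sxy/Sxx = -469.6/126 = -3.726984
a = ȳ − b·x̄ = -14.3286 − (-3.726984)·8 = 15.487273
Set a + b·x = -10.8: x = (-10.8 − 15.487273) / (-3.726984) = 7.053229

7.053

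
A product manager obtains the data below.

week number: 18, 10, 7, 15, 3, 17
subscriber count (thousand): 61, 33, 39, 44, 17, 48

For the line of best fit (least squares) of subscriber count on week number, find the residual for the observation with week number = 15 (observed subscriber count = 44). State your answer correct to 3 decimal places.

-3.855

n = 6, Σx = 70, Σy = 242, Σxy = 3228, Σx² = 996
Sxx = Σx² − (Σx)²/n = 996 − 816.666667 = 179.333333
Sxy = Σxy − (Σx)(Σy)/n = 3228 − 2823.333333 = 404.666667
b = Sxy/Sxx = 404.666667/179.333333 = 2.256506
a = ȳ − b·x̄ = 40.333333 − 2.256506·11.666667 = 14.007435
ŷ(15) = 14.007435 + 2.256506·15 = 47.855019
residual = y − ŷ = 44 − 47.855019 = -3.855019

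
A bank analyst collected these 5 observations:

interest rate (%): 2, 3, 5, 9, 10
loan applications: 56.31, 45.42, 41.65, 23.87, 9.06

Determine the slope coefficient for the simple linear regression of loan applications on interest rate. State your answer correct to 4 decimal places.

-5.1189

n = 5, Σx = 29, Σy = 176.31, Σxy = 762.56, Σx² = 219
Sxx = Σx² − (Σx)²/n = 219 − 168.2 = 50.8
Sxy = Σxy − (Σx)(Σy)/n = 762.56 − 1022.598 = -260.038
b = Sxy/Sxx = -260.038/50.8 = -5.118858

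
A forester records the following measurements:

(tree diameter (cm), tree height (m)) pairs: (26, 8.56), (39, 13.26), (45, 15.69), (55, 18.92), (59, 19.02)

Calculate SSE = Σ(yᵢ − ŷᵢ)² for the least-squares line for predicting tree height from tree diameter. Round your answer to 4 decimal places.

1.1852

n = 5, Σx = 224, Σy = 75.45, Σxy = 3608.53, Σx² = 10728, Σy² = 1215.0041
Sxx = Σx² − (Σx)²/n = 10728 − 10035.2 = 692.8
Sxy = Σxy − (Σx)(Σy)/n = 3608.53 − 3380.16 = 228.37
Syy = Σy² − (Σy)²/n = 1215.0041 − 1138.5405 = 76.4636
b = Sxy/Sxx = 228.37/692.8 = 0.329633
SSE = Syy − b·Sxy = 76.4636 − 0.329633·228.37 = 1.185227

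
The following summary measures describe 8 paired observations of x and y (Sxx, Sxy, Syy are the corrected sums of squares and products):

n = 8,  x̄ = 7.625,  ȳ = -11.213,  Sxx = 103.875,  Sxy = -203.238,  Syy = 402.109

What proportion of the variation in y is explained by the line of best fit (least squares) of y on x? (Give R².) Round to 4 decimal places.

R² = Sxy²/(Sxx·Syy) = (-203.238)²/(103.875·402.109) = 0.988906

0.9889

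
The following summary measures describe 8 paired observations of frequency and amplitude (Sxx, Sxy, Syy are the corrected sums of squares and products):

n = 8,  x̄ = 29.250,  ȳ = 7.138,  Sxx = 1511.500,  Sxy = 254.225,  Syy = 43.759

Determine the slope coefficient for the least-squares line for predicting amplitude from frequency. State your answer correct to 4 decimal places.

0.1682

b = Sxy/Sxx = 254.225/1511.5 = 0.168194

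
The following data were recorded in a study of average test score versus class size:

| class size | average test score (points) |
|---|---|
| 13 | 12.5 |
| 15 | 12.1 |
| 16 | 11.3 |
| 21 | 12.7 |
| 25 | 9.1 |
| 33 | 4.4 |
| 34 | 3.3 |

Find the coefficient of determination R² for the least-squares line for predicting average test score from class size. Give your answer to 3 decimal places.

n = 7, Σx = 157, Σy = 65.4, Σxy = 1276.4, Σx² = 3961, Σy² = 704.7
Sxx = Σx² − (Σx)²/n = 3961 − 3521.285714 = 439.714286
Sxy = Σxy − (Σx)(Σy)/n = 1276.4 − 1466.828571 = -190.428571
Syy = Σy² − (Σy)²/n = 704.7 − 611.022857 = 93.677143
R² = Sxy²/(Sxx·Syy) = (-190.428571)²/(439.714286·93.677143) = 0.880359

0.880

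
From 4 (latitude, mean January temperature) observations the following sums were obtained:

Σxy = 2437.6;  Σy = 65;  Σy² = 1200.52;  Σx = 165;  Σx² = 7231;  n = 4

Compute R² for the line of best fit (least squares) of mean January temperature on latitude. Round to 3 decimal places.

Sxx = Σx² − (Σx)²/n = 7231 − 6806.25 = 424.75
Sxy = Σxy − (Σx)(Σy)/n = 2437.6 − 2681.25 = -243.65
Syy = Σy² − (Σy)²/n = 1200.52 − 1056.25 = 144.27
R² = Sxy²/(Sxx·Syy) = (-243.65)²/(424.75·144.27) = 0.968776

0.969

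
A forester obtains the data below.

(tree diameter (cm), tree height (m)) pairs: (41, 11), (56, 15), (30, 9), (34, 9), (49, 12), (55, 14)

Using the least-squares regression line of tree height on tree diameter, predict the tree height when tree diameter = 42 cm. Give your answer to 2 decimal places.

11.18

n = 6, Σx = 265, Σy = 70, Σxy = 3225, Σx² = 12299
Sxx = Σx² − (Σx)²/n = 12299 − 11704.166667 = 594.833333
Sxy = Σxy − (Σx)(Σy)/n = 3225 − 3091.666667 = 133.333333
b = Sxy/Sxx = 133.333333/594.833333 = 0.224152
a = ȳ − b·x̄ = 11.666667 − 0.224152·44.166667 = 1.766601
ŷ(42) = a + b·42 = 1.766601 + 0.224152·42 = 11.181003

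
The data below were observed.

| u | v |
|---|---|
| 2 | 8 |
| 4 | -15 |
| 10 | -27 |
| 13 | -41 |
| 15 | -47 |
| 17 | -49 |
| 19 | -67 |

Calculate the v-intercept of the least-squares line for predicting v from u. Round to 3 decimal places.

8.929

n = 7, Σx = 80, Σy = -238, Σxy = -3658, Σx² = 1164
Sxx = Σx² − (Σx)²/n = 1164 − 914.285714 = 249.714286
Sxy = Σxy − (Σx)(Σy)/n = -3658 − (-2720) = -938
b = Sxy/Sxx = -938/249.714286 = -3.756293
a = ȳ − b·x̄ = -34 − (-3.756293)·11.428571 = 8.929062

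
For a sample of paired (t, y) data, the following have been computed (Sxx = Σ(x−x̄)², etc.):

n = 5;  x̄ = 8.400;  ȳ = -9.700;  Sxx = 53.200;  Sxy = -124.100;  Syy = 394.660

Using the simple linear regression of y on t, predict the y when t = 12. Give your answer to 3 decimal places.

-18.098

b = Sxy/Sxx = -124.1/53.2 = -2.332707
a = ȳ − b·x̄ = -9.7 − (-2.332707)·8.4 = 9.894737
ŷ(12) = a + b·12 = 9.894737 + (-2.332707)·12 = -18.097744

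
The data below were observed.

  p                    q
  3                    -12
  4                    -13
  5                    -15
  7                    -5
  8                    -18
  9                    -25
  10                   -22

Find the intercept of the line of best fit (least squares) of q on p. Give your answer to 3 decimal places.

-5.610

n = 7, Σx = 46, Σy = -110, Σxy = -787, Σx² = 344
Sxx = Σx² − (Σx)²/n = 344 − 302.285714 = 41.714286
Sxy = Σxy − (Σx)(Σy)/n = -787 − (-722.857143) = -64.142857
b = Sxy/Sxx = -64.142857/41.714286 = -1.537671
a = ȳ − b·x̄ = -15.714286 − (-1.537671)·6.571429 = -5.609589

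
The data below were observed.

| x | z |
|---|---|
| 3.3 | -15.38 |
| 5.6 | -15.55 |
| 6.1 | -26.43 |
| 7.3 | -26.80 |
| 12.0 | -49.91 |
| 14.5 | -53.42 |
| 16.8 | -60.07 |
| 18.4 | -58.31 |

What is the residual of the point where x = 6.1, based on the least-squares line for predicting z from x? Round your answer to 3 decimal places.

-2.590

n = 8, Σx = 84, Σy = -305.87, Σxy = -3950.287, Σx² = 1107.8
Sxx = Σx² − (Σx)²/n = 1107.8 − 882 = 225.8
Sxy = Σxy − (Σx)(Σy)/n = -3950.287 − (-3211.635) = -738.652
b = Sxy/Sxx = -738.652/225.8 = -3.271267
a = ȳ − b·x̄ = -38.23375 − (-3.271267)·10.5 = -3.885451
ŷ(6.1) = -3.885451 + (-3.271267)·6.1 = -23.840177
residual = y − ŷ = -26.43 − (-23.840177) = -2.589823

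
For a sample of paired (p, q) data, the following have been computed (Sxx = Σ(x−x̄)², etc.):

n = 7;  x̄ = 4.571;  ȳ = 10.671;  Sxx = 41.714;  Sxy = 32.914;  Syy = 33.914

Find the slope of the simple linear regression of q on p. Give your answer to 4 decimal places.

0.7890

b = Sxy/Sxx = 32.914/41.714 = 0.789040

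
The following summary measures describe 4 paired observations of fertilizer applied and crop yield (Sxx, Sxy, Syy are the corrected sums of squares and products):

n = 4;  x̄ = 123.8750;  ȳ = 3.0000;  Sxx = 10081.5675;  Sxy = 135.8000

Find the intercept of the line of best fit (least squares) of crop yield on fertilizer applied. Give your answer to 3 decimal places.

1.331

b = Sxy/Sxx = 135.8/10081.5675 = 0.013470
a = ȳ − b·x̄ = 3 − 0.013470·123.875 = 1.331388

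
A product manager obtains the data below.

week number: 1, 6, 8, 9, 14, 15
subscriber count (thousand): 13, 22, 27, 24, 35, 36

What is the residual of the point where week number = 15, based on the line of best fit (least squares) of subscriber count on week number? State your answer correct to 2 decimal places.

n = 6, Σx = 53, Σy = 157, Σxy = 1607, Σx² = 603
Sxx = Σx² − (Σx)²/n = 603 − 468.166667 = 134.833333
Sxy = Σxy − (Σx)(Σy)/n = 1607 − 1386.833333 = 220.166667
b = Sxy/Sxx = 220.166667/134.833333 = 1.632880
a = ȳ − b·x̄ = 26.166667 − 1.632880·8.833333 = 11.742892
ŷ(15) = 11.742892 + 1.632880·15 = 36.236094
residual = y − ŷ = 36 − 36.236094 = -0.236094

-0.24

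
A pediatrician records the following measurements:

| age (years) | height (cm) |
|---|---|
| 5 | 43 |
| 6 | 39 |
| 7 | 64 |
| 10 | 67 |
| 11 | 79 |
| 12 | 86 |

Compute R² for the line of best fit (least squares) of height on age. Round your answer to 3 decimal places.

0.881

n = 6, Σx = 51, Σy = 378, Σxy = 3468, Σx² = 475, Σy² = 25592
Sxx = Σx² − (Σx)²/n = 475 − 433.5 = 41.5
Sxy = Σxy − (Σx)(Σy)/n = 3468 − 3213 = 255
Syy = Σy² − (Σy)²/n = 25592 − 23814 = 1778
R² = Sxy²/(Sxx·Syy) = (255)²/(41.5·1778) = 0.881253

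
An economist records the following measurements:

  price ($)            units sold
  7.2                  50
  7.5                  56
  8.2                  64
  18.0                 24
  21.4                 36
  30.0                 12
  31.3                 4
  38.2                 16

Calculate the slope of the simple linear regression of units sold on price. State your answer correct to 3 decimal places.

-1.656

n = 8, Σx = 161.8, Σy = 262, Σxy = 3603.6, Σx² = 4296.22
Sxx = Σx² − (Σx)²/n = 4296.22 − 3272.405 = 1023.815
Sxy = Σxy − (Σx)(Σy)/n = 3603.6 − 5298.95 = -1695.35
b = Sxy/Sxx = -1695.35/1023.815 = -1.655914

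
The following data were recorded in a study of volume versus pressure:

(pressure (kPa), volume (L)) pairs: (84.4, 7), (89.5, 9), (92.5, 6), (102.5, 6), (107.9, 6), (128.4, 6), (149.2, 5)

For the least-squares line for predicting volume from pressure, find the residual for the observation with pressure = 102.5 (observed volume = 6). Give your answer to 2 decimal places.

-0.62

n = 7, Σx = 754.4, Σy = 45, Σxy = 4730.1, Σx² = 84585.72
Sxx = Σx² − (Σx)²/n = 84585.72 − 81302.765714 = 3282.954286
Sxy = Σxy − (Σx)(Σy)/n = 4730.1 − 4849.714286 = -119.614286
b = Sxy/Sxx = -119.614286/3282.954286 = -0.036435
a = ȳ − b·x̄ = 6.428571 − (-0.036435)·107.771429 = 10.355218
ŷ(102.5) = 10.355218 + (-0.036435)·102.5 = 6.620636
residual = y − ŷ = 6 − 6.620636 = -0.620636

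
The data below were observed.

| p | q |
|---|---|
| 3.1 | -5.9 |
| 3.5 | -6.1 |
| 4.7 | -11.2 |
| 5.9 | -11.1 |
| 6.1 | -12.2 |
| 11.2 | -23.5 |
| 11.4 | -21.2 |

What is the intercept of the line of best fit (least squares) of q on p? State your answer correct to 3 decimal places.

-0.076

n = 7, Σx = 45.9, Σy = -91.2, Σxy = -737.07, Σx² = 371.37
Sxx = Σx² − (Σx)²/n = 371.37 − 300.972857 = 70.397143
Sxy = Σxy − (Σx)(Σy)/n = -737.07 − (-598.011429) = -139.058571
b = Sxy/Sxx = -139.058571/70.397143 = -1.975344
a = ȳ − b·x̄ = -13.028571 − (-1.975344)·6.557143 = -0.075959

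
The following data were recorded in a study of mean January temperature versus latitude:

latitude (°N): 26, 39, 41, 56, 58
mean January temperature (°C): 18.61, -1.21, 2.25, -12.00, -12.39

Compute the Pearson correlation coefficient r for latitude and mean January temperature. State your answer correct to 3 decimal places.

n = 5, Σx = 220, Σy = -4.74, Σxy = -861.7, Σx² = 10378, Σy² = 650.3708
Sxx = Σx² − (Σx)²/n = 10378 − 9680 = 698
Sxy = Σxy − (Σx)(Σy)/n = -861.7 − (-208.56) = -653.14
Syy = Σy² − (Σy)²/n = 650.3708 − 4.49352 = 645.87728
r = Sxy/√(Sxx·Syy) = -653.14/√(450822.34144) = -653.14/671.433051 = -0.972755

-0.973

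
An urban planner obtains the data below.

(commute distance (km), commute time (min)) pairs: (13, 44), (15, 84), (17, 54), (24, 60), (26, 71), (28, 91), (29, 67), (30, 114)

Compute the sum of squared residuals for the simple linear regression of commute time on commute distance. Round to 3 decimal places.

n = 8, Σx = 182, Σy = 585, Σxy = 13947, Σx² = 4460, Σy² = 46315
Sxx = Σx² − (Σx)²/n = 4460 − 4140.5 = 319.5
Sxy = Σxy − (Σx)(Σy)/n = 13947 − 13308.75 = 638.25
Syy = Σy² − (Σy)²/n = 46315 − 42778.125 = 3536.875
b = Sxy/Sxx = 638.25/319.5 = 1.997653
SSE = Syy − b·Sxy = 3536.875 − 1.997653·638.25 = 2261.873239

2261.873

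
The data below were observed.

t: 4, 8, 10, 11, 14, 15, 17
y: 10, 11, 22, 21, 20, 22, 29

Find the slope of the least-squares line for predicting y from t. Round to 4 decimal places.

n = 7, Σx = 79, Σy = 135, Σxy = 1682, Σx² = 1011
Sxx = Σx² − (Σx)²/n = 1011 − 891.571429 = 119.428571
Sxy = Σxy − (Σx)(Σy)/n = 1682 − 1523.571429 = 158.428571
b = Sxy/Sxx = 158.428571/119.428571 = 1.326555

1.3266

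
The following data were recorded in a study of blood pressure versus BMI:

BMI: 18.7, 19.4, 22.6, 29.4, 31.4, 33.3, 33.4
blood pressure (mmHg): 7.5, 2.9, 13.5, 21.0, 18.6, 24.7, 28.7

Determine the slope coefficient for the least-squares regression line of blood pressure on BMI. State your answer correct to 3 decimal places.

1.356

n = 7, Σx = 188.2, Σy = 116.9, Σxy = 3484.14, Σx² = 5311.58
Sxx = Σx² − (Σx)²/n = 5311.58 − 5059.891429 = 251.688571
Sxy = Σxy − (Σx)(Σy)/n = 3484.14 − 3142.94 = 341.2
b = Sxy/Sxx = 341.2/251.688571 = 1.355644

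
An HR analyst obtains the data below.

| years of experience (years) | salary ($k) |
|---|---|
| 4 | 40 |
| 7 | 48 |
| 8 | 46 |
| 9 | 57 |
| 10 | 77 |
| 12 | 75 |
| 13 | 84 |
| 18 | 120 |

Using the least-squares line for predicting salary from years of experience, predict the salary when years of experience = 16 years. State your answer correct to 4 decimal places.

103.5961

n = 8, Σx = 81, Σy = 547, Σxy = 6299, Σx² = 947
Sxx = Σx² − (Σx)²/n = 947 − 820.125 = 126.875
Sxy = Σxy − (Σx)(Σy)/n = 6299 − 5538.375 = 760.625
b = Sxy/Sxx = 760.625/126.875 = 5.995074
a = ȳ − b·x̄ = 68.375 − 5.995074·10.125 = 7.674877
ŷ(16) = a + b·16 = 7.674877 + 5.995074·16 = 103.596059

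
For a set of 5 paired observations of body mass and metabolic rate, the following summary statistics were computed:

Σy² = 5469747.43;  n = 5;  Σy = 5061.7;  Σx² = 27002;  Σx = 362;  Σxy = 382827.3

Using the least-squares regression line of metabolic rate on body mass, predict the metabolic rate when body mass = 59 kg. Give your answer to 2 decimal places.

Sxx = Σx² − (Σx)²/n = 27002 − 26208.8 = 793.2
Sxy = Σxy − (Σx)(Σy)/n = 382827.3 − 366467.08 = 16360.22
b = Sxy/Sxx = 16360.22/793.2 = 20.625593
a = ȳ − b·x̄ = 1012.34 − 20.625593·72.4 = -480.952900
ŷ(59) = a + b·59 = -480.952900 + 20.625593·59 = 735.957060

735.96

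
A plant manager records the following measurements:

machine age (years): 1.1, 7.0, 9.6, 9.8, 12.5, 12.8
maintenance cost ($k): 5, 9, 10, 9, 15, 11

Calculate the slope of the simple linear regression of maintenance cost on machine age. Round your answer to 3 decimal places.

0.658

n = 6, Σx = 52.8, Σy = 59, Σxy = 581, Σx² = 558.5
Sxx = Σx² − (Σx)²/n = 558.5 − 464.64 = 93.86
Sxy = Σxy − (Σx)(Σy)/n = 581 − 519.2 = 61.8
b = Sxy/Sxx = 61.8/93.86 = 0.658427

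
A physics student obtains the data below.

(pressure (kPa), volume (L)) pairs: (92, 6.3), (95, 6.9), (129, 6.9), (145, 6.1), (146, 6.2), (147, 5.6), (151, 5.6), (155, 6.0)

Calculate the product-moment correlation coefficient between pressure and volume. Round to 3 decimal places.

-0.658

n = 8, Σx = 1060, Σy = 49.6, Σxy = 6513.7, Σx² = 144906, Σy² = 309.28
Sxx = Σx² − (Σx)²/n = 144906 − 140450 = 4456
Sxy = Σxy − (Σx)(Σy)/n = 6513.7 − 6572 = -58.3
Syy = Σy² − (Σy)²/n = 309.28 − 307.52 = 1.76
r = Sxy/√(Sxx·Syy) = -58.3/√(7842.56) = -58.3/88.558229 = -0.658324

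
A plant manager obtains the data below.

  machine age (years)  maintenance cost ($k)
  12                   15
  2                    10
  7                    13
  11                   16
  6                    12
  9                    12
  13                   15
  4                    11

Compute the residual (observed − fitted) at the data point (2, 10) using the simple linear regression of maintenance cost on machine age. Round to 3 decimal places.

0.000

n = 8, Σx = 64, Σy = 104, Σxy = 886, Σx² = 620
Sxx = Σx² − (Σx)²/n = 620 − 512 = 108
Sxy = Σxy − (Σx)(Σy)/n = 886 − 832 = 54
b = Sxy/Sxx = 54/108 = 0.5
a = ȳ − b·x̄ = 13 − 0.5·8 = 9
ŷ(2) = 9 + 0.5·2 = 10
residual = y − ŷ = 10 − 10 = 0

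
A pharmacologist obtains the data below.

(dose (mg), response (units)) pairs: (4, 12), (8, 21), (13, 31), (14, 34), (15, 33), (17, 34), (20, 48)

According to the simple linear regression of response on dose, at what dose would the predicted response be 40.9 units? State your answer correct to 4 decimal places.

n = 7, Σx = 91, Σy = 213, Σxy = 3128, Σx² = 1359
Sxx = Σx² − (Σx)²/n = 1359 − 1183 = 176
Sxy = Σxy − (Σx)(Σy)/n = 3128 − 2769 = 359
b = Sxy/Sxx = 359/176 = 2.039773
a = ȳ − b·x̄ = 30.428571 − 2.039773·13 = 3.911526
Set a + b·x = 40.9: x = (40.9 − 3.911526) / 2.039773 = 18.133625

18.1336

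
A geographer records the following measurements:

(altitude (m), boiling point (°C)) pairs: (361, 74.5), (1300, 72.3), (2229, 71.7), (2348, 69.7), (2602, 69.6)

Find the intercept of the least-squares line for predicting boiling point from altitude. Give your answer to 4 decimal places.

75.2221

n = 5, Σx = 8840, Σy = 357.8, Σxy = 625458.6, Σx² = 19072270
Sxx = Σx² − (Σx)²/n = 19072270 − 15629120 = 3443150
Sxy = Σxy − (Σx)(Σy)/n = 625458.6 − 632590.4 = -7131.8
b = Sxy/Sxx = -7131.8/3443150 = -0.002071
a = ȳ − b·x̄ = 71.56 − (-0.002071)·1768 = 75.222060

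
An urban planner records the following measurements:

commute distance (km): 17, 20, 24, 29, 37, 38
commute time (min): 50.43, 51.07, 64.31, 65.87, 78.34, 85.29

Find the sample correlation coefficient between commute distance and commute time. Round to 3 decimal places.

0.977

n = 6, Σx = 165, Σy = 395.31, Σxy = 11471.98, Σx² = 4919, Σy² = 27037.5025
Sxx = Σx² − (Σx)²/n = 4919 − 4537.5 = 381.5
Sxy = Σxy − (Σx)(Σy)/n = 11471.98 − 10871.025 = 600.955
Syy = Σy² − (Σy)²/n = 27037.5025 − 26044.99935 = 992.50315
r = Sxy/√(Sxx·Syy) = 600.955/√(378639.951725) = 600.955/615.337267 = 0.976627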